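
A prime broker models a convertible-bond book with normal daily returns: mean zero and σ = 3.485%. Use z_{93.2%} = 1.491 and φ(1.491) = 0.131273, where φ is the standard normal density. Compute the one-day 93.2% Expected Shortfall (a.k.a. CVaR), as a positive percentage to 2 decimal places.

6.73%

Tail multiplier: φ(z)/(1−α) = 0.131273 / 0.068 = 1.930.
ES = 3.485% × 1.930 = 6.726%.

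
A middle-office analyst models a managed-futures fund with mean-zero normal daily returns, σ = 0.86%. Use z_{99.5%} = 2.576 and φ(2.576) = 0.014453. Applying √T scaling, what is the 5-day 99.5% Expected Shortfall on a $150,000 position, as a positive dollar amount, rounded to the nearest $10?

σ_{5d} = 0.86% × √5 = 1.923%.
ES multiplier = φ(z)/(1−α) = 0.014453/0.005 = 2.891.
ES = 1.923% × 2.891 = 5.559%; on $150,000: $8,338.

$8,340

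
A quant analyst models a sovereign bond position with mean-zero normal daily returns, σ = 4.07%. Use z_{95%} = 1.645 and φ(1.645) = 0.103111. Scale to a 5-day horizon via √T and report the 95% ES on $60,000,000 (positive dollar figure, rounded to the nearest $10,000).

$11,260,000

σ_{5d} = 4.07% × √5 = 9.101%.
ES multiplier = φ(z)/(1−α) = 0.103111/0.05 = 2.062.
ES = 9.101% × 2.062 = 18.766%; on $60,000,000: $11,259,600.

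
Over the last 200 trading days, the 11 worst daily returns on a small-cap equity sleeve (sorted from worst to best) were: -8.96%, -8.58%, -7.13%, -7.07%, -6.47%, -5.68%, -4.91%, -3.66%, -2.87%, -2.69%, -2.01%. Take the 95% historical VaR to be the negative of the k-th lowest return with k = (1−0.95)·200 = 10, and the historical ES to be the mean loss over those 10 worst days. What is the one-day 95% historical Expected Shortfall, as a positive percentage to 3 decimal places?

The 10 worst returns sum to -58.02%.
ES = −(-58.02%) / 10 = 5.802%.

5.802%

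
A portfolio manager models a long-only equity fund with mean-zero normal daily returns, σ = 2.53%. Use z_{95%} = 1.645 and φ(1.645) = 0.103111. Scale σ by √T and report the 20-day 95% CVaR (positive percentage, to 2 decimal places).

23.33%

σ_{20d} = 2.53% × √20 = 11.315%.
ES multiplier = φ(z)/(1−α) = 0.103111/0.05 = 2.062.
ES = 11.315% × 2.062 = 23.332%.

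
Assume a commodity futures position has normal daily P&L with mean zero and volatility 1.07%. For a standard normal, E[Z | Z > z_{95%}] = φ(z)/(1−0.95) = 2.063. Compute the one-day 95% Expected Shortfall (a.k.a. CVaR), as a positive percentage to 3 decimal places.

2.207%

ES = 1.07% × 2.063 = 2.207%.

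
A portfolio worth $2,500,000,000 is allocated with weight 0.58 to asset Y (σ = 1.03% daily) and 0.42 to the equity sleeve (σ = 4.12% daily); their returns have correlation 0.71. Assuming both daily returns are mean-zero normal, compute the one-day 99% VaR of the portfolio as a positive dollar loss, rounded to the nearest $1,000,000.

σ_p² = 0.58²·1.03² + 0.42²·4.12² + 2·0.71·0.58·0.42·1.03·4.12 = 4.8191 (%²).
σ_p = √4.8191 = 2.195%.
At 99%, z = 2.326.
VaR = 2.326 × 2.195% = 5.106%; on $2,500,000,000 that is $127,650,000.

$128,000,000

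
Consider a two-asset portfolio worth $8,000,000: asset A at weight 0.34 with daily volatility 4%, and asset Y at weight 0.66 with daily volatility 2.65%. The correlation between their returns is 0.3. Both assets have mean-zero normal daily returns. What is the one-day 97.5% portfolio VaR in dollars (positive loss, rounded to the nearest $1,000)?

σ_p² = 0.34²·4² + 0.66²·2.65² + 2·0.3·0.34·0.66·4·2.65 = 6.3358 (%²).
σ_p = √6.3358 = 2.517%.
At 97.5%, z = 1.960.
VaR = 1.960 × 2.517% = 4.933%; on $8,000,000 that is $394,640.

$395,000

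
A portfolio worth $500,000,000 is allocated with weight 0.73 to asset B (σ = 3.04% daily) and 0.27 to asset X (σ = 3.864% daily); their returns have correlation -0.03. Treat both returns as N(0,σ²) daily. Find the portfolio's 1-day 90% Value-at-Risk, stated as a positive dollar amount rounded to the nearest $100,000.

σ_p² = 0.73²·3.04² + 0.27²·3.864² + 2·-0.03·0.73·0.27·3.04·3.864 = 5.8744 (%²).
σ_p = √5.8744 = 2.424%.
At 90%, z = 1.282.
VaR = 1.282 × 2.424% = 3.108%; on $500,000,000 that is $15,540,000.

$15,500,000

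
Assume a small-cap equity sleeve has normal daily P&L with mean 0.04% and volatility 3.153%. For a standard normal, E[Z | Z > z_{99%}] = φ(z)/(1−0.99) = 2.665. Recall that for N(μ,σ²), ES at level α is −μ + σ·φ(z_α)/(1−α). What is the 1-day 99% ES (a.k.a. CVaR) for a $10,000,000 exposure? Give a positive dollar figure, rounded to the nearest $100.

$836,300

ES = −(0.04%) + 3.153% × 2.665 = 8.363%.
On $10,000,000: 0.08363 × $10,000,000 = $836,300.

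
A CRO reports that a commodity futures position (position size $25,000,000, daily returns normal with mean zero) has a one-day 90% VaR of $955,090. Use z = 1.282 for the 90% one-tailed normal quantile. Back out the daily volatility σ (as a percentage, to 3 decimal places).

VaR as a fraction: $955,090 / $25,000,000 = 3.820%.
σ = VaR / z = 3.820% / 1.282 = 2.980%.

2.980%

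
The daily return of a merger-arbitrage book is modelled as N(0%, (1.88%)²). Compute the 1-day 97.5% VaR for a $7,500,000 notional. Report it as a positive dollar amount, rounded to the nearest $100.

At 97.5% one-sided, z = 1.960.
VaR = z·σ = 1.960 × 1.88% = 3.685%.
On $7,500,000: 0.03685 × $7,500,000 = $276,375.

$276,400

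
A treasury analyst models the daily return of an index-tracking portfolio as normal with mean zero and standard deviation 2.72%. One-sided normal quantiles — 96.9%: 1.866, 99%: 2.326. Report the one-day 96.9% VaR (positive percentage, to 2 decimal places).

VaR = z·σ = 1.866 × 2.72% = 5.076%.

5.08%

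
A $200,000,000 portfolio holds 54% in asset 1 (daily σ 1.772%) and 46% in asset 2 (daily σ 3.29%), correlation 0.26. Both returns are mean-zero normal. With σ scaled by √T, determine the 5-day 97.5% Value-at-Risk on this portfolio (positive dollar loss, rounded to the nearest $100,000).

$17,400,000

σ_p = √(0.54²·1.772² + 0.46²·3.29² + 2·0.26·0.54·0.46·1.772·3.29) = 1.990%.
σ_{5d} = 1.990% × √5 = 4.450%.
z(97.5%) = 1.960.
VaR = 1.960 × 4.450% = 8.722%; on $200,000,000 that is $17,444,000.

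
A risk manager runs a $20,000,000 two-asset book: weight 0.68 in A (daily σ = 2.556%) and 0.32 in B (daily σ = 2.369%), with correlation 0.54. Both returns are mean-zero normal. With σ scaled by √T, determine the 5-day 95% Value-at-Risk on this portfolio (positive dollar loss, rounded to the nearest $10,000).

$1,650,000

σ_p = √(0.68²·2.556² + 0.32²·2.369² + 2·0.54·0.68·0.32·2.556·2.369) = 2.240%.
σ_{5d} = 2.240% × √5 = 5.009%.
z(95%) = 1.645.
VaR = 1.645 × 5.009% = 8.240%; on $20,000,000 that is $1,648,000.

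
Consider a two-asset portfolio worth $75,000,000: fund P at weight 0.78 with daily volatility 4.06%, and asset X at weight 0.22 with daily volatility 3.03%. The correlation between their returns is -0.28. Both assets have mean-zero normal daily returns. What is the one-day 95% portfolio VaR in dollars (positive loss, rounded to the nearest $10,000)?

σ_p² = 0.78²·4.06² + 0.22²·3.03² + 2·-0.28·0.78·0.22·4.06·3.03 = 9.2908 (%²).
σ_p = √9.2908 = 3.048%.
At 95%, z = 1.645.
VaR = 1.645 × 3.048% = 5.014%; on $75,000,000 that is $3,760,500.

$3,760,000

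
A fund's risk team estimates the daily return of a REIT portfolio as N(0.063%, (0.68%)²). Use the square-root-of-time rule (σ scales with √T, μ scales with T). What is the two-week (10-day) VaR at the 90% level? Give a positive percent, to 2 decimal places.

2.13%

At 90%, z = 1.282.
σ_{10d} = 0.68% × √10 = 2.150%; μ_{10d} = 10 × 0.063% = 0.630%.
VaR = −(0.630%) + 1.282 × 2.150% = 2.126%.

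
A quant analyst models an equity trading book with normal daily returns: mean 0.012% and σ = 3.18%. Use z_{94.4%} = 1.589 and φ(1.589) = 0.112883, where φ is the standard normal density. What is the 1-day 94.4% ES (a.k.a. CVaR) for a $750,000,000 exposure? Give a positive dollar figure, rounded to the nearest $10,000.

$47,990,000

Tail multiplier: φ(z)/(1−α) = 0.112883 / 0.056 = 2.016.
ES = −(0.012%) + 3.18% × 2.016 = 6.399%.
On $750,000,000: 0.06399 × $750,000,000 = $47,992,500.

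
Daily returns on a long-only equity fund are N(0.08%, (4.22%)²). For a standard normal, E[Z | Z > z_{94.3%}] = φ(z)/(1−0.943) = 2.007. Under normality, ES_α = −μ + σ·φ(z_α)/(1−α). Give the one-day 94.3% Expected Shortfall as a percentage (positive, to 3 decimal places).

ES = −(0.08%) + 4.22% × 2.007 = 8.390%.

8.390%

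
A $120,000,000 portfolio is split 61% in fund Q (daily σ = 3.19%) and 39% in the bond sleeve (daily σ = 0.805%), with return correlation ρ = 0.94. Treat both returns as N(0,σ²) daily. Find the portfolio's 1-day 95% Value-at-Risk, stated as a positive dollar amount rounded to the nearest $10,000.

σ_p² = 0.61²·3.19² + 0.39²·0.805² + 2·0.94·0.61·0.39·3.19·0.805 = 5.0336 (%²).
σ_p = √5.0336 = 2.244%.
At 95%, z = 1.645.
VaR = 1.645 × 2.244% = 3.691%; on $120,000,000 that is $4,429,200.

$4,430,000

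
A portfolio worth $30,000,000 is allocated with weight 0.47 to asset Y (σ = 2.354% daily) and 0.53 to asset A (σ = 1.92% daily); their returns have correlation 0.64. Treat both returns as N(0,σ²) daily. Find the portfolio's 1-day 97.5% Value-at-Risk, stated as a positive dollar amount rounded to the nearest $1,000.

σ_p² = 0.47²·2.354² + 0.53²·1.92² + 2·0.64·0.47·0.53·2.354·1.92 = 3.7007 (%²).
σ_p = √3.7007 = 1.924%.
At 97.5%, z = 1.960.
VaR = 1.960 × 1.924% = 3.771%; on $30,000,000 that is $1,131,300.

$1,131,000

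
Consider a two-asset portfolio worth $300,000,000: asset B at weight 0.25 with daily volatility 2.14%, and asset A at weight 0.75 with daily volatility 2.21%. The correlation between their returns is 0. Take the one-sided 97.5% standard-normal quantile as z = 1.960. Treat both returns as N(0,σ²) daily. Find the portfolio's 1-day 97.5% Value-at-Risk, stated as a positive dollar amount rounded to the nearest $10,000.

$10,240,000

σ_p² = 0.25²·2.14² + 0.75²·2.21² + 2·0·0.25·0.75·2.14·2.21 = 3.0335 (%²).
σ_p = √3.0335 = 1.742%.
VaR = 1.960 × 1.742% = 3.414%; on $300,000,000 that is $10,242,000.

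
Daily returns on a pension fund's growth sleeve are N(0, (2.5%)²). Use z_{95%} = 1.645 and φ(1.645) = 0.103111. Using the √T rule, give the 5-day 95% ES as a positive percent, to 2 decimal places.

11.53%

σ_{5d} = 2.5% × √5 = 5.590%.
ES multiplier = φ(z)/(1−α) = 0.103111/0.05 = 2.062.
ES = 5.590% × 2.062 = 11.527%.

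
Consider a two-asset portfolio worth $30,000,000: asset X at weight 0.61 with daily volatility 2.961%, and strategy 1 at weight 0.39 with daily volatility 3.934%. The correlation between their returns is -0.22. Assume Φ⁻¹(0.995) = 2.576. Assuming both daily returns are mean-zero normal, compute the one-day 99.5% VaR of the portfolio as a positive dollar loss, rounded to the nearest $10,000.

σ_p² = 0.61²·2.961² + 0.39²·3.934² + 2·-0.22·0.61·0.39·2.961·3.934 = 4.3970 (%²).
σ_p = √4.3970 = 2.097%.
VaR = 2.576 × 2.097% = 5.402%; on $30,000,000 that is $1,620,600.

$1,620,000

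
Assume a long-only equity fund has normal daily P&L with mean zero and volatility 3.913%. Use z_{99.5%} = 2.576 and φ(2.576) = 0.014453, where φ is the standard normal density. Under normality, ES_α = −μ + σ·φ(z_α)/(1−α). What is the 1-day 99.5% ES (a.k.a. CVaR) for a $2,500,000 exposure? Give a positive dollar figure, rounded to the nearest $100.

$282,800

Tail multiplier: φ(z)/(1−α) = 0.014453 / 0.005 = 2.891.
ES = 3.913% × 2.891 = 11.312%.
On $2,500,000: 0.11312 × $2,500,000 = $282,800.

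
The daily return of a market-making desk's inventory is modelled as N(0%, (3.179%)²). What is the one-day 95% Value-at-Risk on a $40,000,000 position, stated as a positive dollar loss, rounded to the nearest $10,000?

$2,090,000

At 95% one-sided, z = 1.645.
VaR = z·σ = 1.645 × 3.179% = 5.229%.
On $40,000,000: 0.05229 × $40,000,000 = $2,091,600.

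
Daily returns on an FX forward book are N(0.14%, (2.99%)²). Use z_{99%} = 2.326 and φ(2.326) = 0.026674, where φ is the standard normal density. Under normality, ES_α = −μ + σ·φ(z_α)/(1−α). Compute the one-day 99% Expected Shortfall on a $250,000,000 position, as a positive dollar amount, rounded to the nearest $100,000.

$19,600,000

Tail multiplier: φ(z)/(1−α) = 0.026674 / 0.01 = 2.667.
ES = −(0.14%) + 2.99% × 2.667 = 7.834%.
On $250,000,000: 0.07834 × $250,000,000 = $19,585,000.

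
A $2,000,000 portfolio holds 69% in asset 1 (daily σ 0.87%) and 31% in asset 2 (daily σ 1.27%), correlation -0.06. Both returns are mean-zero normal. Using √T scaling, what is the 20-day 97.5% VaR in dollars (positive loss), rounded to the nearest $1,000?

$122,000

σ_p = √(0.69²·0.87² + 0.31²·1.27² + 2·-0.06·0.69·0.31·0.87·1.27) = 0.698%.
σ_{20d} = 0.698% × √20 = 3.122%.
z(97.5%) = 1.960.
VaR = 1.960 × 3.122% = 6.119%; on $2,000,000 that is $122,380.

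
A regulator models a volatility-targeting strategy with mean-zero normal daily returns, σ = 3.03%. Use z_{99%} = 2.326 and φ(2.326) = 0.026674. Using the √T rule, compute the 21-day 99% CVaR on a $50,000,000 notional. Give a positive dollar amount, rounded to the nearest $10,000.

$18,520,000

σ_{21d} = 3.03% × √21 = 13.885%.
ES multiplier = φ(z)/(1−α) = 0.026674/0.01 = 2.667.
ES = 13.885% × 2.667 = 37.031%; on $50,000,000: $18,515,500.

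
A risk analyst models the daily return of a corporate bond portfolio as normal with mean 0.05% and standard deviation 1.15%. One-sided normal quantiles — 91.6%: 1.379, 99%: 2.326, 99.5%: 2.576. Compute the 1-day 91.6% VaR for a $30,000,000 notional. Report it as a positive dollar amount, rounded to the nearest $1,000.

$461,000

VaR = −μ + z·σ = −(0.05%) + 1.379 × 1.15% = 1.536%.
On $30,000,000: 0.01536 × $30,000,000 = $460,800.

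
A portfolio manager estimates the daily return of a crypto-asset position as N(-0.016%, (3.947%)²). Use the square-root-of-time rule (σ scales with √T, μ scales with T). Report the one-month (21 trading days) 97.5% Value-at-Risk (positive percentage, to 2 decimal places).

35.79%

At 97.5%, z = 1.960.
σ_{21d} = 3.947% × √21 = 18.087%; μ_{21d} = 21 × -0.016% = -0.336%.
VaR = −(-0.336%) + 1.960 × 18.087% = 35.787%.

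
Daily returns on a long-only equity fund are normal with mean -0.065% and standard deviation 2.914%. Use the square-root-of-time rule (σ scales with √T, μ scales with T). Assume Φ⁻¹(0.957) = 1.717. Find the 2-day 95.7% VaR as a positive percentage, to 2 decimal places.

σ_{2d} = 2.914% × √2 = 4.121%; μ_{2d} = 2 × -0.065% = -0.130%.
VaR = −(-0.130%) + 1.717 × 4.121% = 7.206%.

7.21%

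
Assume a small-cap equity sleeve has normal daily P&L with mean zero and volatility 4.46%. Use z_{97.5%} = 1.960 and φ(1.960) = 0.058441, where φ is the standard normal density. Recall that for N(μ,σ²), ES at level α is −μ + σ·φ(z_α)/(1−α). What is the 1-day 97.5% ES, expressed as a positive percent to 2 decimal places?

Tail multiplier: φ(z)/(1−α) = 0.058441 / 0.025 = 2.338.
ES = 4.46% × 2.338 = 10.427%.

10.43%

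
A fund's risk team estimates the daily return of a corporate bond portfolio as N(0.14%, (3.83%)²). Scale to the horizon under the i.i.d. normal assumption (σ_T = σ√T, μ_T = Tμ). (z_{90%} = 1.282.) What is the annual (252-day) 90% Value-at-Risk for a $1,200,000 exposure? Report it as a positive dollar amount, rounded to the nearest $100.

$512,000

σ_{252d} = 3.83% × √252 = 60.799%; μ_{252d} = 252 × 0.14% = 35.280%.
VaR = −(35.280%) + 1.282 × 60.799% = 42.664%.
On $1,200,000: 0.42664 × $1,200,000 = $511,968.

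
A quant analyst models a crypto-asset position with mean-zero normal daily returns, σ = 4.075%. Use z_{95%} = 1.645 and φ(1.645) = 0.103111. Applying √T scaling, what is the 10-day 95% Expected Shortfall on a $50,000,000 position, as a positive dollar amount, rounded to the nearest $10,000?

$13,290,000

σ_{10d} = 4.075% × √10 = 12.886%.
ES multiplier = φ(z)/(1−α) = 0.103111/0.05 = 2.062.
ES = 12.886% × 2.062 = 26.571%; on $50,000,000: $13,285,500.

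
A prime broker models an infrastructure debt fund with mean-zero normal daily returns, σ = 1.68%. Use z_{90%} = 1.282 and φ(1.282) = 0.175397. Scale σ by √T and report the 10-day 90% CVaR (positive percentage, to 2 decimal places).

σ_{10d} = 1.68% × √10 = 5.313%.
ES multiplier = φ(z)/(1−α) = 0.175397/0.1 = 1.754.
ES = 5.313% × 1.754 = 9.319%.

9.32%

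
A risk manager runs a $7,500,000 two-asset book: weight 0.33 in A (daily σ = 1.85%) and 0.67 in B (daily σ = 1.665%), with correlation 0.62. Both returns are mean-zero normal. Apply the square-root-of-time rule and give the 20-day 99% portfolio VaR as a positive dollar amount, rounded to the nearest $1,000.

σ_p = √(0.33²·1.85² + 0.67²·1.665² + 2·0.62·0.33·0.67·1.85·1.665) = 1.569%.
σ_{20d} = 1.569% × √20 = 7.017%.
z(99%) = 2.326.
VaR = 2.326 × 7.017% = 16.322%; on $7,500,000 that is $1,224,150.

$1,224,000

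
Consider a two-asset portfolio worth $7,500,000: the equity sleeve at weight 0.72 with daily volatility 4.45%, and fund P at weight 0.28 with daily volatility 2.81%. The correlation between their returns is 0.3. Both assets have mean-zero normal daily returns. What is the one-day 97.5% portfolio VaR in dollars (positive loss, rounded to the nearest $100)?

σ_p² = 0.72²·4.45² + 0.28²·2.81² + 2·0.3·0.72·0.28·4.45·2.81 = 12.3972 (%²).
σ_p = √12.3972 = 3.521%.
At 97.5%, z = 1.960.
VaR = 1.960 × 3.521% = 6.901%; on $7,500,000 that is $517,575.

$517,600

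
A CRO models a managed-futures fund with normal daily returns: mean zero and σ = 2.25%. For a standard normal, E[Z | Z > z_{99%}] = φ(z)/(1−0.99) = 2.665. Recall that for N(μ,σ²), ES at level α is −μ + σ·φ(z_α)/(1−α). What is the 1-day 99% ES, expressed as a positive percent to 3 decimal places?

ES = 2.25% × 2.665 = 5.996%.

5.996%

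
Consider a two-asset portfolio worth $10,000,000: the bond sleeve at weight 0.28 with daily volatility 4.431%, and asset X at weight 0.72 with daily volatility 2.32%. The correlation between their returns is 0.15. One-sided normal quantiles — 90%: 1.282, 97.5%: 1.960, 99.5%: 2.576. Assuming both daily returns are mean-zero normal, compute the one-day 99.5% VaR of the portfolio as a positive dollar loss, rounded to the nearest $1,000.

$573,000

σ_p² = 0.28²·4.431² + 0.72²·2.32² + 2·0.15·0.28·0.72·4.431·2.32 = 4.9513 (%²).
σ_p = √4.9513 = 2.225%.
VaR = 2.576 × 2.225% = 5.732%; on $10,000,000 that is $573,200.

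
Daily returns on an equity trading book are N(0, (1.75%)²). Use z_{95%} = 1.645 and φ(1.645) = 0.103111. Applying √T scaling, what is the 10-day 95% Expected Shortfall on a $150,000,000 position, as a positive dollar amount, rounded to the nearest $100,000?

σ_{10d} = 1.75% × √10 = 5.534%.
ES multiplier = φ(z)/(1−α) = 0.103111/0.05 = 2.062.
ES = 5.534% × 2.062 = 11.411%; on $150,000,000: $17,116,500.

$17,100,000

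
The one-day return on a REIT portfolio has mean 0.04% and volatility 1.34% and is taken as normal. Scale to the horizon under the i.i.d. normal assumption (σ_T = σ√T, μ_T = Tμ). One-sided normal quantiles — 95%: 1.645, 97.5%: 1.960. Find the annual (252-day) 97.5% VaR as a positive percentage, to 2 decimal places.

31.61%

σ_{252d} = 1.34% × √252 = 21.272%; μ_{252d} = 252 × 0.04% = 10.080%.
VaR = −(10.080%) + 1.960 × 21.272% = 31.613%.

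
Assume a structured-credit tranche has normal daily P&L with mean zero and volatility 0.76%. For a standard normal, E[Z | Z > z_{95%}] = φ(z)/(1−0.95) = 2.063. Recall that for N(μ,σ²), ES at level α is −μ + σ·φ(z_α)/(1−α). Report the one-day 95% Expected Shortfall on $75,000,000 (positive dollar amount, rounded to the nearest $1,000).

$1,176,000

ES = 0.76% × 2.063 = 1.568%.
On $75,000,000: 0.01568 × $75,000,000 = $1,176,000.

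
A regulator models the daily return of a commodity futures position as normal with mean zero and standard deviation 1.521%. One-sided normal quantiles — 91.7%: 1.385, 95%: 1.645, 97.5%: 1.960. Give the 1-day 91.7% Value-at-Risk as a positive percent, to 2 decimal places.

2.11%

VaR = z·σ = 1.385 × 1.521% = 2.107%.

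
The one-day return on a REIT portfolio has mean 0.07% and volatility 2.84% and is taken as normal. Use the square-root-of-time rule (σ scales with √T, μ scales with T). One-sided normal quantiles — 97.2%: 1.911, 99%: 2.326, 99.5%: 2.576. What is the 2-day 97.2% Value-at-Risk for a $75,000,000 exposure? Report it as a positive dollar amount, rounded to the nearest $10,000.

σ_{2d} = 2.84% × √2 = 4.016%; μ_{2d} = 2 × 0.07% = 0.140%.
VaR = −(0.140%) + 1.911 × 4.016% = 7.535%.
On $75,000,000: 0.07535 × $75,000,000 = $5,651,250.

$5,650,000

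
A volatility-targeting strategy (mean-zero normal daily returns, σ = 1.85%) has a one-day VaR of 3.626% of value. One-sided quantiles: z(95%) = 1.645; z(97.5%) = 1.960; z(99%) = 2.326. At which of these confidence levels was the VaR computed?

97.5%

Implied z = VaR/σ = 3.626 / 1.85 = 1.960.
This matches z(97.5%) = 1.960.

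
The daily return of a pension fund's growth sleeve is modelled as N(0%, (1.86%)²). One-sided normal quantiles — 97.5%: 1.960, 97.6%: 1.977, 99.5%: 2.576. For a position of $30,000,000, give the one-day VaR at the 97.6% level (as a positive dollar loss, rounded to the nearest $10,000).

$1,100,000

VaR = z·σ = 1.977 × 1.86% = 3.677%.
On $30,000,000: 0.03677 × $30,000,000 = $1,103,100.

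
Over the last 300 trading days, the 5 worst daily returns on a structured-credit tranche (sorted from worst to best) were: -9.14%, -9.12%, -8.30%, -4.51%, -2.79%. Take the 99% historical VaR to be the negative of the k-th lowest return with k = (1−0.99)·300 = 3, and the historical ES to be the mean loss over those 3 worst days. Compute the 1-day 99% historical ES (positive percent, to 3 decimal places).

8.853%

The 3 worst returns sum to -26.56%.
ES = −(-26.56%) / 3 = 8.8533…% ≈ 8.853%.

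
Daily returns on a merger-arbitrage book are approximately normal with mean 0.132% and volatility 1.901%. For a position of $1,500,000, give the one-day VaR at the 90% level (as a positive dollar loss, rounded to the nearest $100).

$34,600

At 90% one-sided, z = 1.282.
VaR = −μ + z·σ = −(0.132%) + 1.282 × 1.901% = 2.305%.
On $1,500,000: 0.02305 × $1,500,000 = $34,575.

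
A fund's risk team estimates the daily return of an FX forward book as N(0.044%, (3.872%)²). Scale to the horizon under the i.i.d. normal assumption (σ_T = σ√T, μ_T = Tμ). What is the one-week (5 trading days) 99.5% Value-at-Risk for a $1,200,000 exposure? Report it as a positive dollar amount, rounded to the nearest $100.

$265,000

At 99.5%, z = 2.576.
σ_{5d} = 3.872% × √5 = 8.658%; μ_{5d} = 5 × 0.044% = 0.220%.
VaR = −(0.220%) + 2.576 × 8.658% = 22.083%.
On $1,200,000: 0.22083 × $1,200,000 = $264,996.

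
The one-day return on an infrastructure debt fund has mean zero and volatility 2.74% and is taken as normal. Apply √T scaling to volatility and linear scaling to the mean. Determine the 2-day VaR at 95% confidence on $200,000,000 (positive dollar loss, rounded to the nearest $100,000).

$12,700,000

At 95%, z = 1.645.
σ_{2d} = 2.74% × √2 = 3.875%.
VaR = 1.645 × 3.875% = 6.374%.
On $200,000,000: 0.06374 × $200,000,000 = $12,748,000.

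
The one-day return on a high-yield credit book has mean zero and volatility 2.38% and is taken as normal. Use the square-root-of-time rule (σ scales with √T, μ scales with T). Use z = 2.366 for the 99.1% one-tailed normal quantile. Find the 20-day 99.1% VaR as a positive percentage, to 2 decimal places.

25.18%

σ_{20d} = 2.38% × √20 = 10.644%.
VaR = 2.366 × 10.644% = 25.184%.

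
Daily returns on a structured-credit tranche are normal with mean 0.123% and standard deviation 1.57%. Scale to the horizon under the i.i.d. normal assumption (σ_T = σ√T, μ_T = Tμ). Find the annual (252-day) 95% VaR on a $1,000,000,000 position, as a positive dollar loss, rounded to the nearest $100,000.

$100,000,000

At 95%, z = 1.645.
σ_{252d} = 1.57% × √252 = 24.923%; μ_{252d} = 252 × 0.123% = 30.996%.
VaR = −(30.996%) + 1.645 × 24.923% = 10.002%.
On $1,000,000,000: 0.10002 × $1,000,000,000 = $100,020,000.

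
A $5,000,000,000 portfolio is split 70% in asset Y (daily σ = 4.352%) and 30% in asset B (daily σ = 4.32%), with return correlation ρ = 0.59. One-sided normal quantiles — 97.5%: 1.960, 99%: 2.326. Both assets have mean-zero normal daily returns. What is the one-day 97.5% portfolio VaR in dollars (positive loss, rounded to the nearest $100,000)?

$387,300,000

σ_p² = 0.7²·4.352² + 0.3²·4.32² + 2·0.59·0.7·0.3·4.352·4.32 = 15.6190 (%²).
σ_p = √15.6190 = 3.952%.
VaR = 1.960 × 3.952% = 7.746%; on $5,000,000,000 that is $387,300,000.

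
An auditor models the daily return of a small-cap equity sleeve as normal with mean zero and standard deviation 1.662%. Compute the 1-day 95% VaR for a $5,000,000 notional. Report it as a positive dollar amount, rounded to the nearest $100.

At 95% one-sided, z = 1.645.
VaR = z·σ = 1.645 × 1.662% = 2.734%.
On $5,000,000: 0.02734 × $5,000,000 = $136,700.

$136,700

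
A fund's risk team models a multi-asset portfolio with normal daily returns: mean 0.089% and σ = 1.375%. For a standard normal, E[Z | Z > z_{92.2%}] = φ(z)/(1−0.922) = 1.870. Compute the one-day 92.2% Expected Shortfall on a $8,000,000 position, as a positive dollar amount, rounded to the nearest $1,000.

$199,000

ES = −(0.089%) + 1.375% × 1.870 = 2.482%.
On $8,000,000: 0.02482 × $8,000,000 = $198,560.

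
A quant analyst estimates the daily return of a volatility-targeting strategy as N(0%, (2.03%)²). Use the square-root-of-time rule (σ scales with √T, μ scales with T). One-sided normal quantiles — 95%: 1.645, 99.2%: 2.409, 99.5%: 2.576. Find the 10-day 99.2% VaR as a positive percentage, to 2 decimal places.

15.46%

σ_{10d} = 2.03% × √10 = 6.419%.
VaR = 2.409 × 6.419% = 15.463%.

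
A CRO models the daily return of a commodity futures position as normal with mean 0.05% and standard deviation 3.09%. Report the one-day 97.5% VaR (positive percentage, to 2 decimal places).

6.01%

At 97.5% one-sided, z = 1.960.
VaR = −μ + z·σ = −(0.05%) + 1.960 × 3.09% = 6.006%.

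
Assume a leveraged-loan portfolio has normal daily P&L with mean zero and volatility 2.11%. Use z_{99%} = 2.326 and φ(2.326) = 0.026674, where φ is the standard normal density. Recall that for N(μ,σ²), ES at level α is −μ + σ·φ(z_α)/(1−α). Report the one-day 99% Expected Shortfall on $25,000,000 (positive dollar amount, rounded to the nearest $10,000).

$1,410,000

Tail multiplier: φ(z)/(1−α) = 0.026674 / 0.01 = 2.667.
ES = 2.11% × 2.667 = 5.627%.
On $25,000,000: 0.05627 × $25,000,000 = $1,406,750.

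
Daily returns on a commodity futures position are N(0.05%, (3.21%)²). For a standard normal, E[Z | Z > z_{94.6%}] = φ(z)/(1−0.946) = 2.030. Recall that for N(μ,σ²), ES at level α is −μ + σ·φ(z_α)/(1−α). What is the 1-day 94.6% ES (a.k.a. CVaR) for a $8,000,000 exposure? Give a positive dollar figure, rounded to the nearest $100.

ES = −(0.05%) + 3.21% × 2.030 = 6.466%.
On $8,000,000: 0.06466 × $8,000,000 = $517,280.

$517,300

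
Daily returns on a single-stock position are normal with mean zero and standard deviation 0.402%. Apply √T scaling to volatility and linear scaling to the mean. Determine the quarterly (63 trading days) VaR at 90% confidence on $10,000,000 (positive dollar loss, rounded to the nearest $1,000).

$409,000

At 90%, z = 1.282.
σ_{63d} = 0.402% × √63 = 3.191%.
VaR = 1.282 × 3.191% = 4.091%.
On $10,000,000: 0.04091 × $10,000,000 = $409,100.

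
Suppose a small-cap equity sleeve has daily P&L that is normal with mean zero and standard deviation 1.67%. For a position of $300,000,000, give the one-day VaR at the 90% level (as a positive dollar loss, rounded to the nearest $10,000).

At 90% one-sided, z = 1.282.
VaR = z·σ = 1.282 × 1.67% = 2.141%.
On $300,000,000: 0.02141 × $300,000,000 = $6,423,000.

$6,420,000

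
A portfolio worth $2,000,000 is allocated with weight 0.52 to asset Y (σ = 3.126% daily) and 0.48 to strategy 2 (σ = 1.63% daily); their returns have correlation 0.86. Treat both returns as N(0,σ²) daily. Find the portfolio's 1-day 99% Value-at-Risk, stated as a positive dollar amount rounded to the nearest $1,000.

σ_p² = 0.52²·3.126² + 0.48²·1.63² + 2·0.86·0.52·0.48·3.126·1.63 = 5.4420 (%²).
σ_p = √5.4420 = 2.333%.
At 99%, z = 2.326.
VaR = 2.326 × 2.333% = 5.427%; on $2,000,000 that is $108,540.

$109,000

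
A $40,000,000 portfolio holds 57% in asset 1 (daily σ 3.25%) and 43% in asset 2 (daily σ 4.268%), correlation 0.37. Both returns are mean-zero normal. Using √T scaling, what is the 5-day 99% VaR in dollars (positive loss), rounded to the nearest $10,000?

$6,350,000

σ_p = √(0.57²·3.25² + 0.43²·4.268² + 2·0.37·0.57·0.43·3.25·4.268) = 3.052%.
σ_{5d} = 3.052% × √5 = 6.824%.
z(99%) = 2.326.
VaR = 2.326 × 6.824% = 15.873%; on $40,000,000 that is $6,349,200.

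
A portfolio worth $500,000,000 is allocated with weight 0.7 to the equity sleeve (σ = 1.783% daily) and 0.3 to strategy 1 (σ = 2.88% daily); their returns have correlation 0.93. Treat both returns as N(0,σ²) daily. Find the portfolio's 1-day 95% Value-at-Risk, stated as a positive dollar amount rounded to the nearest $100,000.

$17,100,000

σ_p² = 0.7²·1.783² + 0.3²·2.88² + 2·0.93·0.7·0.3·1.783·2.88 = 4.3100 (%²).
σ_p = √4.3100 = 2.076%.
At 95%, z = 1.645.
VaR = 1.645 × 2.076% = 3.415%; on $500,000,000 that is $17,075,000.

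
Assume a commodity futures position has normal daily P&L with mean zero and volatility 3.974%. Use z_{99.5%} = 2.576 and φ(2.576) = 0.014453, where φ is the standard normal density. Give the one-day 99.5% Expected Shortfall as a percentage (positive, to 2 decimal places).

Tail multiplier: φ(z)/(1−α) = 0.014453 / 0.005 = 2.891.
ES = 3.974% × 2.891 = 11.489%.

11.49%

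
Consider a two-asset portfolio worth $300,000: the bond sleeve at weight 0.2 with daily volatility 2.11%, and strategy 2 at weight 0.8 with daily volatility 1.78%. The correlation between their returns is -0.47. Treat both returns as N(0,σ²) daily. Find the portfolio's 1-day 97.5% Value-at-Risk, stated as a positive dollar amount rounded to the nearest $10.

σ_p² = 0.2²·2.11² + 0.8²·1.78² + 2·-0.47·0.2·0.8·2.11·1.78 = 1.6410 (%²).
σ_p = √1.6410 = 1.281%.
At 97.5%, z = 1.960.
VaR = 1.960 × 1.281% = 2.511%; on $300,000 that is $7,533.

$7,530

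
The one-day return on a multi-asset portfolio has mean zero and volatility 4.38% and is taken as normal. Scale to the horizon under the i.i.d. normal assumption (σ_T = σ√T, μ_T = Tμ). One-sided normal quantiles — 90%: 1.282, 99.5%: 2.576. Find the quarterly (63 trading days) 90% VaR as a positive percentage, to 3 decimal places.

σ_{63d} = 4.38% × √63 = 34.765%.
VaR = 1.282 × 34.765% = 44.569%.

44.569%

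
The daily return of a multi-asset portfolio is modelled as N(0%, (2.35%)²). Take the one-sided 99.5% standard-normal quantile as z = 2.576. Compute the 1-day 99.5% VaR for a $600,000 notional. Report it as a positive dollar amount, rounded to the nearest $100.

$36,300

VaR = z·σ = 2.576 × 2.35% = 6.054%.
On $600,000: 0.06054 × $600,000 = $36,324.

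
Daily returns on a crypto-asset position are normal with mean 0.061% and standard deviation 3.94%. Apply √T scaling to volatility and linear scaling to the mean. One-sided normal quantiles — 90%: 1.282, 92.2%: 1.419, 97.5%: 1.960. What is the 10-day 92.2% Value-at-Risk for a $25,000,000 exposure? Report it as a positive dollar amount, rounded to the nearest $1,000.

$4,267,000

σ_{10d} = 3.94% × √10 = 12.459%; μ_{10d} = 10 × 0.061% = 0.610%.
VaR = −(0.610%) + 1.419 × 12.459% = 17.069%.
On $25,000,000: 0.17069 × $25,000,000 = $4,267,250.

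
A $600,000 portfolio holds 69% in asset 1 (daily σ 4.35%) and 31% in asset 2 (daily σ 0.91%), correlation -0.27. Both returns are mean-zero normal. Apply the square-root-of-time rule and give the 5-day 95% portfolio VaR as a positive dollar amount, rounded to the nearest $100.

$64,800

σ_p = √(0.69²·4.35² + 0.31²·0.91² + 2·-0.27·0.69·0.31·4.35·0.91) = 2.938%.
σ_{5d} = 2.938% × √5 = 6.570%.
z(95%) = 1.645.
VaR = 1.645 × 6.570% = 10.808%; on $600,000 that is $64,848.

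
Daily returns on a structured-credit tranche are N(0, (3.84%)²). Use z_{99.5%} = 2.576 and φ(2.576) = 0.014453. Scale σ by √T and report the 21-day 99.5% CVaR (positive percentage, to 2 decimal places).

50.87%

σ_{21d} = 3.84% × √21 = 17.597%.
ES multiplier = φ(z)/(1−α) = 0.014453/0.005 = 2.891.
ES = 17.597% × 2.891 = 50.873%.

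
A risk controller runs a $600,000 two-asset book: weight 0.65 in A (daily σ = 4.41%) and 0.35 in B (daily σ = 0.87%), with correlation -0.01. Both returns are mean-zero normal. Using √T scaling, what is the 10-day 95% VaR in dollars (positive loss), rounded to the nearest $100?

σ_p = √(0.65²·4.41² + 0.35²·0.87² + 2·-0.01·0.65·0.35·4.41·0.87) = 2.880%.
σ_{10d} = 2.880% × √10 = 9.107%.
z(95%) = 1.645.
VaR = 1.645 × 9.107% = 14.981%; on $600,000 that is $89,886.

$89,900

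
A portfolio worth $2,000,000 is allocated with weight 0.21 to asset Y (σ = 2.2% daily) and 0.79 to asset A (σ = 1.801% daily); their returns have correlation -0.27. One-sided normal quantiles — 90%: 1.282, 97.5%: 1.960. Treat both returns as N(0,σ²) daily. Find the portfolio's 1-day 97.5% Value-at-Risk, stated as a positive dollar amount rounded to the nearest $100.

$53,800

σ_p² = 0.21²·2.2² + 0.79²·1.801² + 2·-0.27·0.21·0.79·2.2·1.801 = 1.8828 (%²).
σ_p = √1.8828 = 1.372%.
VaR = 1.960 × 1.372% = 2.689%; on $2,000,000 that is $53,780.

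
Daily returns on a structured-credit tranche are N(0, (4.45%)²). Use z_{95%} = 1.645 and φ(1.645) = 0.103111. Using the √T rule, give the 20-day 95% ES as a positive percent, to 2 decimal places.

σ_{20d} = 4.45% × √20 = 19.901%.
ES multiplier = φ(z)/(1−α) = 0.103111/0.05 = 2.062.
ES = 19.901% × 2.062 = 41.036%.

41.04%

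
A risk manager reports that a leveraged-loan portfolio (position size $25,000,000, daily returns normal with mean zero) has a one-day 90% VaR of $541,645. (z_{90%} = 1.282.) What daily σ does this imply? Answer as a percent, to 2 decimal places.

VaR as a fraction: $541,645 / $25,000,000 = 2.167%.
σ = VaR / z = 2.167% / 1.282 = 1.690%.

1.69%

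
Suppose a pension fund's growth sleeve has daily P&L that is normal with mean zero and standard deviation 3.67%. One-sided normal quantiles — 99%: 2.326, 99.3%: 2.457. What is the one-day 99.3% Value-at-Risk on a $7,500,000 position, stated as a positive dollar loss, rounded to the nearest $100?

$676,300

VaR = z·σ = 2.457 × 3.67% = 9.017%.
On $7,500,000: 0.09017 × $7,500,000 = $676,275.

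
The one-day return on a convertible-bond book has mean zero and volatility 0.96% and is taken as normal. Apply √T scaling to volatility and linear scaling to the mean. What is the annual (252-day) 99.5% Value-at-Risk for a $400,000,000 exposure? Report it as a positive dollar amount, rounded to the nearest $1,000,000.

At 99.5%, z = 2.576.
σ_{252d} = 0.96% × √252 = 15.240%.
VaR = 2.576 × 15.240% = 39.258%.
On $400,000,000: 0.39258 × $400,000,000 = $157,032,000.

$157,000,000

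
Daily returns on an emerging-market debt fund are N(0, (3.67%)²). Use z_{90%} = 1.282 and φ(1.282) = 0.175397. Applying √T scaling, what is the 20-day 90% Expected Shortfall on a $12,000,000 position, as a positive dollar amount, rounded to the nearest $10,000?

$3,450,000

σ_{20d} = 3.67% × √20 = 16.413%.
ES multiplier = φ(z)/(1−α) = 0.175397/0.1 = 1.754.
ES = 16.413% × 1.754 = 28.788%; on $12,000,000: $3,454,560.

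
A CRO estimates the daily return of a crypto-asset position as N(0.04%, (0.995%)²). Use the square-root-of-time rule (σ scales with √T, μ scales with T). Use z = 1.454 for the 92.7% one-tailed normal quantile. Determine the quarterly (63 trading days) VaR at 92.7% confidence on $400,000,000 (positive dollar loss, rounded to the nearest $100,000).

$35,900,000

σ_{63d} = 0.995% × √63 = 7.898%; μ_{63d} = 63 × 0.04% = 2.520%.
VaR = −(2.520%) + 1.454 × 7.898% = 8.964%.
On $400,000,000: 0.08964 × $400,000,000 = $35,856,000.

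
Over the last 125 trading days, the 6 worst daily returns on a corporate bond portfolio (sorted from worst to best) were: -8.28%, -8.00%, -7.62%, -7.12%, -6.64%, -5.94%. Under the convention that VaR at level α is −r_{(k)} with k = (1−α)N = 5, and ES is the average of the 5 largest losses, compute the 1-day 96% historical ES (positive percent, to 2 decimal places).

7.53%

The 5 worst returns sum to -37.66%.
ES = −(-37.66%) / 5 = 7.532% ≈ 7.53%.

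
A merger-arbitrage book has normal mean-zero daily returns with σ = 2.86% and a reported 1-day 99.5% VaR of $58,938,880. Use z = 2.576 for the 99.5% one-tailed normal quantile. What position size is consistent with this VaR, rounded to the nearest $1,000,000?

$800,000,000

VaR as a fraction of value: z·σ = 2.576 × 2.86% = 7.36736%.
Position = $58,938,880 / 0.0736736 = $800,000,000.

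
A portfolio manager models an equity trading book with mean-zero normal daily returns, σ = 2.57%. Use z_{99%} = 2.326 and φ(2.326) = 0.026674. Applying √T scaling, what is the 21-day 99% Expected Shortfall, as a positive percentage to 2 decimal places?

σ_{21d} = 2.57% × √21 = 11.777%.
ES multiplier = φ(z)/(1−α) = 0.026674/0.01 = 2.667.
ES = 11.777% × 2.667 = 31.409%.

31.41%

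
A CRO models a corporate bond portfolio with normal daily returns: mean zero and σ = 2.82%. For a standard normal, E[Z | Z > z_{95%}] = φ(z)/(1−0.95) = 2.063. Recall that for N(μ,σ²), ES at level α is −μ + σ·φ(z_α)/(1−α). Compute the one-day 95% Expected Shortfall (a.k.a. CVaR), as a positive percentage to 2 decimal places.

5.82%

ES = 2.82% × 2.063 = 5.818%.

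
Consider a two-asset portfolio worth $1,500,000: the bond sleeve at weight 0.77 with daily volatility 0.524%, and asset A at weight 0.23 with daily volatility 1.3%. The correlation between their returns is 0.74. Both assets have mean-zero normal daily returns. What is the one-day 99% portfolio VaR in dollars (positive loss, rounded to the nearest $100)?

σ_p² = 0.77²·0.524² + 0.23²·1.3² + 2·0.74·0.77·0.23·0.524·1.3 = 0.4307 (%²).
σ_p = √0.4307 = 0.656%.
At 99%, z = 2.326.
VaR = 2.326 × 0.656% = 1.526%; on $1,500,000 that is $22,890.

$22,900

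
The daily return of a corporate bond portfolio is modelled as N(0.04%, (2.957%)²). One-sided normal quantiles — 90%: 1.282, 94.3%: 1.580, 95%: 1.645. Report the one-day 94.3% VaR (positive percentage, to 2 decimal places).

VaR = −μ + z·σ = −(0.04%) + 1.580 × 2.957% = 4.632%.

4.63%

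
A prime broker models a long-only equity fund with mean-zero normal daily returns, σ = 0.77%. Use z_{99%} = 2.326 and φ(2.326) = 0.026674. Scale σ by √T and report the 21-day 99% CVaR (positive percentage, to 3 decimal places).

σ_{21d} = 0.77% × √21 = 3.529%.
ES multiplier = φ(z)/(1−α) = 0.026674/0.01 = 2.667.
ES = 3.529% × 2.667 = 9.412%.

9.412%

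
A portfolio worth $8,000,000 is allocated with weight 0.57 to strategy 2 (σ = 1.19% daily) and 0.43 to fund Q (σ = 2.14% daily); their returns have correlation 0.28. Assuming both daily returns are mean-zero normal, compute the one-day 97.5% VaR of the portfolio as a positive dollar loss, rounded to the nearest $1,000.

σ_p² = 0.57²·1.19² + 0.43²·2.14² + 2·0.28·0.57·0.43·1.19·2.14 = 1.6564 (%²).
σ_p = √1.6564 = 1.287%.
At 97.5%, z = 1.960.
VaR = 1.960 × 1.287% = 2.523%; on $8,000,000 that is $201,840.

$202,000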